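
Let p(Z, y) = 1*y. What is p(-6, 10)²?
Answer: 100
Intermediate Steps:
p(Z, y) = y
p(-6, 10)² = 10² = 100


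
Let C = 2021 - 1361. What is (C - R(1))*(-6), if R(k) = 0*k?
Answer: -3960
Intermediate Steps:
R(k) = 0
C = 660
(C - R(1))*(-6) = (660 - 1*0)*(-6) = (660 + 0)*(-6) = 660*(-6) = -3960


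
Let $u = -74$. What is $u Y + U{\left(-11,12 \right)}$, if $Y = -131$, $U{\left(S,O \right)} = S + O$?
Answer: $9695$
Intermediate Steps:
$U{\left(S,O \right)} = O + S$
$u Y + U{\left(-11,12 \right)} = \left(-74\right) \left(-131\right) + \left(12 - 11\right) = 9694 + 1 = 9695$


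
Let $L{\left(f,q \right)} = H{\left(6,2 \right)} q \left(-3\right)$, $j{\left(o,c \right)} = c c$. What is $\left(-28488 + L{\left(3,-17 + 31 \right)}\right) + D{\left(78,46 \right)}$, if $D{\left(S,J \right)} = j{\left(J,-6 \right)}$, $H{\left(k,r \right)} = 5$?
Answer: $-28662$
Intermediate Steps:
$j{\left(o,c \right)} = c^{2}$
$L{\left(f,q \right)} = - 15 q$ ($L{\left(f,q \right)} = 5 q \left(-3\right) = - 15 q$)
$D{\left(S,J \right)} = 36$ ($D{\left(S,J \right)} = \left(-6\right)^{2} = 36$)
$\left(-28488 + L{\left(3,-17 + 31 \right)}\right) + D{\left(78,46 \right)} = \left(-28488 - 15 \left(-17 + 31\right)\right) + 36 = \left(-28488 - 210\right) + 36 = -28698 + 36 = -28662$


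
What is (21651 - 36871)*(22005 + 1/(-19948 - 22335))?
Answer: -14161257441080/42283 ≈ -3.3492e+8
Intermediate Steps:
(21651 - 36871)*(22005 + 1/(-19948 - 22335)) = -15220*(22005 + 1/(-42283)) = -15220*(22005 - 1/42283) = -15220*930437414/42283 = -14161257441080/42283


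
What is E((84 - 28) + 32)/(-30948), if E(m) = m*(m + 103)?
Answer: -4202/7737 ≈ -0.54310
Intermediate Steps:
E(m) = m*(103 + m)
E((84 - 28) + 32)/(-30948) = (((84 - 28) + 32)*(103 + ((84 - 28) + 32)))/(-30948) = ((56 + 32)*(103 + (56 + 32)))*(-1/30948) = (88*(103 + 88))*(-1/30948) = (88*191)*(-1/30948) = 16808*(-1/30948) = -4202/7737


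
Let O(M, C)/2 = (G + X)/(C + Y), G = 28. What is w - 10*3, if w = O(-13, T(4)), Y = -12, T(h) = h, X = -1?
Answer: -147/4 ≈ -36.750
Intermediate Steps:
O(M, C) = 54/(-12 + C) (O(M, C) = 2*((28 - 1)/(C - 12)) = 2*(27/(-12 + C)) = 54/(-12 + C))
w = -27/4 (w = 54/(-12 + 4) = 54/(-8) = 54*(-⅛) = -27/4 ≈ -6.7500)
w - 10*3 = -27/4 - 10*3 = -27/4 - 30 = -147/4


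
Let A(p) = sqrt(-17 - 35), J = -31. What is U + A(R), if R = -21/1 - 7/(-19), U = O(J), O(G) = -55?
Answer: -55 + 2*I*sqrt(13) ≈ -55.0 + 7.2111*I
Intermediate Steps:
U = -55
R = -392/19 (R = -21*1 - 7*(-1/19) = -21 + 7/19 = -392/19 ≈ -20.632)
A(p) = 2*I*sqrt(13) (A(p) = sqrt(-52) = 2*I*sqrt(13))
U + A(R) = -55 + 2*I*sqrt(13)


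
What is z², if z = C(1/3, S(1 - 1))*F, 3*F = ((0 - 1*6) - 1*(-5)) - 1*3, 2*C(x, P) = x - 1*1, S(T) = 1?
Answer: 16/81 ≈ 0.19753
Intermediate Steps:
C(x, P) = -½ + x/2 (C(x, P) = (x - 1*1)/2 = (x - 1)/2 = (-1 + x)/2 = -½ + x/2)
F = -4/3 (F = (((0 - 1*6) - 1*(-5)) - 1*3)/3 = (((0 - 6) + 5) - 3)/3 = ((-6 + 5) - 3)/3 = (-1 - 3)/3 = (⅓)*(-4) = -4/3 ≈ -1.3333)
z = 4/9 (z = (-½ + (½)/3)*(-4/3) = (-½ + (½)*(⅓))*(-4/3) = (-½ + ⅙)*(-4/3) = -⅓*(-4/3) = 4/9 ≈ 0.44444)
z² = (4/9)² = 16/81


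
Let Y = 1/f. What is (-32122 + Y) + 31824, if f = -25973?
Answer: -7739955/25973 ≈ -298.00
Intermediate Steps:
Y = -1/25973 (Y = 1/(-25973) = -1/25973 ≈ -3.8502e-5)
(-32122 + Y) + 31824 = (-32122 - 1/25973) + 31824 = -834304707/25973 + 31824 = -7739955/25973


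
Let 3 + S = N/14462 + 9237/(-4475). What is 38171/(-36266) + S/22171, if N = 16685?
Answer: -13694714891529051/13009072819382675 ≈ -1.0527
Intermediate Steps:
S = -253072469/64717450 (S = -3 + (16685/14462 + 9237/(-4475)) = -3 + (16685*(1/14462) + 9237*(-1/4475)) = -3 + (16685/14462 - 9237/4475) = -3 - 58920119/64717450 = -253072469/64717450 ≈ -3.9104)
38171/(-36266) + S/22171 = 38171/(-36266) - 253072469/64717450/22171 = 38171*(-1/36266) - 253072469/64717450*1/22171 = -38171/36266 - 253072469/1434850583950 = -13694714891529051/13009072819382675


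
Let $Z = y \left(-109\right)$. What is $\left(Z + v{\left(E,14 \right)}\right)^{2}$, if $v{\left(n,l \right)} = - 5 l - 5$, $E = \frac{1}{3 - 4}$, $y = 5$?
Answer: $384400$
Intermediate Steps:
$E = -1$ ($E = \frac{1}{-1} = -1$)
$Z = -545$ ($Z = 5 \left(-109\right) = -545$)
$v{\left(n,l \right)} = -5 - 5 l$
$\left(Z + v{\left(E,14 \right)}\right)^{2} = \left(-545 - 75\right)^{2} = \left(-620\right)^{2} = 384400$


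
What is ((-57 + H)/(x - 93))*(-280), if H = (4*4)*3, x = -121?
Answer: -1260/107 ≈ -11.776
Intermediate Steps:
H = 48 (H = 16*3 = 48)
((-57 + H)/(x - 93))*(-280) = ((-57 + 48)/(-121 - 93))*(-280) = -9/(-214)*(-280) = -9*(-1/214)*(-280) = (9/214)*(-280) = -1260/107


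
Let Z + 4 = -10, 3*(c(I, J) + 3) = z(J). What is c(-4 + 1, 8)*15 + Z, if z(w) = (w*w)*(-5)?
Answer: -1659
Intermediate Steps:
z(w) = -5*w² (z(w) = w²*(-5) = -5*w²)
c(I, J) = -3 - 5*J²/3 (c(I, J) = -3 + (-5*J²)/3 = -3 - 5*J²/3)
Z = -14 (Z = -4 - 10 = -14)
c(-4 + 1, 8)*15 + Z = (-3 - 5/3*8²)*15 - 14 = (-3 - 5/3*64)*15 - 14 = (-3 - 320/3)*15 - 14 = -329/3*15 - 14 = -1645 - 14 = -1659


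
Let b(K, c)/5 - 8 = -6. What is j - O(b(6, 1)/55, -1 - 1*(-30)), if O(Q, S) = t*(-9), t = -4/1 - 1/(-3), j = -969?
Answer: -1002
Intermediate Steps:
b(K, c) = 10 (b(K, c) = 40 + 5*(-6) = 40 - 30 = 10)
t = -11/3 (t = -4*1 - 1*(-⅓) = -4 + ⅓ = -11/3 ≈ -3.6667)
O(Q, S) = 33 (O(Q, S) = -11/3*(-9) = 33)
j - O(b(6, 1)/55, -1 - 1*(-30)) = -969 - 1*33 = -969 - 33 = -1002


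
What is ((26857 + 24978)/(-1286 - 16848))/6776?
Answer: -7405/17553712 ≈ -0.00042185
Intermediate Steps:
((26857 + 24978)/(-1286 - 16848))/6776 = (51835/(-18134))*(1/6776) = (51835*(-1/18134))*(1/6776) = -51835/18134*1/6776 = -7405/17553712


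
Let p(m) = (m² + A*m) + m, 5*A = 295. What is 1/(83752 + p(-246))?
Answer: 1/129508 ≈ 7.7215e-6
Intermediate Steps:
A = 59 (A = (⅕)*295 = 59)
p(m) = m² + 60*m (p(m) = (m² + 59*m) + m = m² + 60*m)
1/(83752 + p(-246)) = 1/(83752 - 246*(60 - 246)) = 1/(83752 - 246*(-186)) = 1/(83752 + 45756) = 1/129508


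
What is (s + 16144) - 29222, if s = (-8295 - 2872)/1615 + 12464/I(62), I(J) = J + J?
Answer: -650063907/50065 ≈ -12984.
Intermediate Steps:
I(J) = 2*J
s = 4686163/50065 (s = (-8295 - 2872)/1615 + 12464/((2*62)) = -11167*1/1615 + 12464/124 = -11167/1615 + 12464*(1/124) = -11167/1615 + 3116/31 = 4686163/50065 ≈ 93.602)
(s + 16144) - 29222 = (4686163/50065 + 16144) - 29222 = 812935523/50065 - 29222 = -650063907/50065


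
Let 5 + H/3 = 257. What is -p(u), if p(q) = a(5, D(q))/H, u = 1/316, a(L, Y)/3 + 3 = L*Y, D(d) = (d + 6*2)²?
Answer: -71634677/25163712 ≈ -2.8467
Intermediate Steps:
H = 756 (H = -15 + 3*257 = -15 + 771 = 756)
D(d) = (12 + d)² (D(d) = (d + 12)² = (12 + d)²)
a(L, Y) = -9 + 3*L*Y (a(L, Y) = -9 + 3*(L*Y) = -9 + 3*L*Y)
u = 1/316 ≈ 0.0031646
p(q) = -1/84 + 5*(12 + q)²/252 (p(q) = (-9 + 3*5*(12 + q)²)/756 = (-9 + 15*(12 + q)²)*(1/756) = -1/84 + 5*(12 + q)²/252)
-p(u) = -(-1/84 + 5*(12 + 1/316)²/252) = -(-1/84 + 5*(3793/316)²/252) = -(-1/84 + (5/252)*(14386849/99856)) = -(-1/84 + 71934245/25163712) = -1*71634677/25163712 = -71634677/25163712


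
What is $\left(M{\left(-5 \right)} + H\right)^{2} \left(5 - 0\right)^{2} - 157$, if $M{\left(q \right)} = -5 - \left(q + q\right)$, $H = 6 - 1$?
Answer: $2343$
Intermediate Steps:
$H = 5$
$M{\left(q \right)} = -5 - 2 q$
$\left(M{\left(-5 \right)} + H\right)^{2} \left(5 - 0\right)^{2} - 157 = \left(\left(-5 - -10\right) + 5\right)^{2} \left(5 - 0\right)^{2} - 157 = \left(\left(-5 + 10\right) + 5\right)^{2} \left(5 - 0\right)^{2} - 157 = \left(5 + 5\right)^{2} \left(5 + \left(- \frac{1}{4} + \frac{1}{4}\right)\right)^{2} - 157 = 10^{2} \left(5 + 0\right)^{2} - 157 = 100 \cdot 5^{2} - 157 = 100 \cdot 25 - 157 = 2500 - 157 = 2343$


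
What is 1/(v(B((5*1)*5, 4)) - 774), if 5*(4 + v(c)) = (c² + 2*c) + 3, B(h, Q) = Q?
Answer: -5/3863 ≈ -0.0012943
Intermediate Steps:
v(c) = -17/5 + c²/5 + 2*c/5 (v(c) = -4 + ((c² + 2*c) + 3)/5 = -4 + (3 + c² + 2*c)/5 = -4 + (⅗ + c²/5 + 2*c/5) = -17/5 + c²/5 + 2*c/5)
1/(v(B((5*1)*5, 4)) - 774) = 1/((-17/5 + (⅕)*4² + (⅖)*4) - 774) = 1/((-17/5 + (⅕)*16 + 8/5) - 774) = 1/((-17/5 + 16/5 + 8/5) - 774) = 1/(7/5 - 774) = 1/(-3863/5) = -5/3863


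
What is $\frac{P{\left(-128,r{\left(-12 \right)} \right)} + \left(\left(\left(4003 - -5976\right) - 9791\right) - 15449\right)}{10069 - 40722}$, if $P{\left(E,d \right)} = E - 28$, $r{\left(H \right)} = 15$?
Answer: $\frac{15417}{30653} \approx 0.50295$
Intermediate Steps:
$P{\left(E,d \right)} = -28 + E$ ($P{\left(E,d \right)} = E - 28 = -28 + E$)
$\frac{P{\left(-128,r{\left(-12 \right)} \right)} + \left(\left(\left(4003 - -5976\right) - 9791\right) - 15449\right)}{10069 - 40722} = \frac{\left(-28 - 128\right) + \left(\left(\left(4003 - -5976\right) - 9791\right) - 15449\right)}{10069 - 40722} = \frac{-156 + \left(\left(\left(4003 + 5976\right) - 9791\right) - 15449\right)}{-30653} = \left(-156 + \left(\left(9979 - 9791\right) - 15449\right)\right) \left(- \frac{1}{30653}\right) = \left(-156 + \left(188 - 15449\right)\right) \left(- \frac{1}{30653}\right) = \left(-156 - 15261\right) \left(- \frac{1}{30653}\right) = \left(-15417\right) \left(- \frac{1}{30653}\right) = \frac{15417}{30653}$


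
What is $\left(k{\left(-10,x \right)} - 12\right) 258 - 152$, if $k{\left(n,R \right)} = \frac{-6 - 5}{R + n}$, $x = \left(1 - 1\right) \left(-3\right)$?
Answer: $- \frac{14821}{5} \approx -2964.2$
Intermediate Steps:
$x = 0$ ($x = 0 \left(-3\right) = 0$)
$k{\left(n,R \right)} = - \frac{11}{R + n}$
$\left(k{\left(-10,x \right)} - 12\right) 258 - 152 = \left(- \frac{11}{0 - 10} - 12\right) 258 - 152 = \left(- \frac{11}{-10} - 12\right) 258 - 152 = \left(\left(-11\right) \left(- \frac{1}{10}\right) - 12\right) 258 - 152 = \left(\frac{11}{10} - 12\right) 258 - 152 = \left(- \frac{109}{10}\right) 258 - 152 = - \frac{14061}{5} - 152 = - \frac{14821}{5}$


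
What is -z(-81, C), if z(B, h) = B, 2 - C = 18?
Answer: 81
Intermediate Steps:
C = -16 (C = 2 - 1*18 = 2 - 18 = -16)
-z(-81, C) = -1*(-81) = 81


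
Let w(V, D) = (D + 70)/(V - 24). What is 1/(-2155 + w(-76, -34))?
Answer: -25/53884 ≈ -0.00046396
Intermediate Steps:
w(V, D) = (70 + D)/(-24 + V)
1/(-2155 + w(-76, -34)) = 1/(-2155 + (70 - 34)/(-24 - 76)) = 1/(-2155 + 36/(-100)) = 1/(-2155 - 1/100*36) = 1/(-2155 - 9/25) = 1/(-53884/25) = -25/53884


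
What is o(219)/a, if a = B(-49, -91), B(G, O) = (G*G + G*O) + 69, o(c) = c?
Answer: 219/6929 ≈ 0.031606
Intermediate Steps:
B(G, O) = 69 + G**2 + G*O (B(G, O) = (G**2 + G*O) + 69 = 69 + G**2 + G*O)
a = 6929 (a = 69 + (-49)**2 - 49*(-91) = 69 + 2401 + 4459 = 6929)
o(219)/a = 219/6929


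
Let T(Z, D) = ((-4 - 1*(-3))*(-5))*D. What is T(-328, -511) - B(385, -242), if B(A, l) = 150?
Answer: -2705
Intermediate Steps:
T(Z, D) = 5*D (T(Z, D) = ((-4 + 3)*(-5))*D = (-1*(-5))*D = 5*D)
T(-328, -511) - B(385, -242) = 5*(-511) - 1*150 = -2555 - 150 = -2705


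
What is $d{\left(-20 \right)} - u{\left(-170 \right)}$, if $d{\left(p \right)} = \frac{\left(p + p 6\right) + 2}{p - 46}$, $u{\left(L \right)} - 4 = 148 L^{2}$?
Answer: $- \frac{47049221}{11} \approx -4.2772 \cdot 10^{6}$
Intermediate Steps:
$u{\left(L \right)} = 4 + 148 L^{2}$
$d{\left(p \right)} = \frac{2 + 7 p}{-46 + p}$ ($d{\left(p \right)} = \frac{\left(p + 6 p\right) + 2}{-46 + p} = \frac{7 p + 2}{-46 + p} = \frac{2 + 7 p}{-46 + p}$)
$d{\left(-20 \right)} - u{\left(-170 \right)} = \frac{2 + 7 \left(-20\right)}{-46 - 20} - \left(4 + 148 \left(-170\right)^{2}\right) = \frac{2 - 140}{-66} - \left(4 + 148 \cdot 28900\right) = \left(- \frac{1}{66}\right) \left(-138\right) - \left(4 + 4277200\right) = \frac{23}{11} - 4277204 = - \frac{47049221}{11}$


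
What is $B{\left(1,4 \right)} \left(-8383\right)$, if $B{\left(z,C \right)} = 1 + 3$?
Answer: $-33532$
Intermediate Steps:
$B{\left(z,C \right)} = 4$
$B{\left(1,4 \right)} \left(-8383\right) = 4 \left(-8383\right) = -33532$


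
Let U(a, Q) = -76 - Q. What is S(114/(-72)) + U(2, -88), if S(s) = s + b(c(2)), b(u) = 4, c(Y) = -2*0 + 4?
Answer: 173/12 ≈ 14.417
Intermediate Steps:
c(Y) = 4 (c(Y) = 0 + 4 = 4)
S(s) = 4 + s (S(s) = s + 4 = 4 + s)
S(114/(-72)) + U(2, -88) = (4 + 114/(-72)) + (-76 - 1*(-88)) = (4 + 114*(-1/72)) + (-76 + 88) = (4 - 19/12) + 12 = 29/12 + 12 = 173/12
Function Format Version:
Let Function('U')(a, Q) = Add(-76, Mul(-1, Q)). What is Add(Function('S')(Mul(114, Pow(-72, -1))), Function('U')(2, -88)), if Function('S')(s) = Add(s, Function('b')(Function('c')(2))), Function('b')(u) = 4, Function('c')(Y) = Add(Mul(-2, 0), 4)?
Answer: Rational(173, 12) ≈ 14.417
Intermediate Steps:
Function('c')(Y) = 4 (Function('c')(Y) = Add(0, 4) = 4)
Function('S')(s) = Add(4, s) (Function('S')(s) = Add(s, 4) = Add(4, s))
Add(Function('S')(Mul(114, Pow(-72, -1))), Function('U')(2, -88)) = Add(Add(4, Mul(114, Pow(-72, -1))), Add(-76, Mul(-1, -88))) = Add(Add(4, Mul(114, Rational(-1, 72))), Add(-76, 88)) = Add(Add(4, Rational(-19, 12)), 12) = Add(Rational(29, 12), 12) = Rational(173, 12)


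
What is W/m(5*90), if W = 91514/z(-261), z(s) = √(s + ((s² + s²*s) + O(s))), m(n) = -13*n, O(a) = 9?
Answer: 45757*I*√122998/4317229800 ≈ 0.0037171*I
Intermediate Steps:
z(s) = √(9 + s + s² + s³) (z(s) = √(s + ((s² + s²*s) + 9)) = √(s + ((s² + s³) + 9)) = √(s + (9 + s² + s³)) = √(9 + s + s² + s³))
W = -45757*I*√122998/737988 (W = 91514/(√(9 - 261 + (-261)² + (-261)³)) = 91514/(√(9 - 261 + 68121 - 17779581)) = 91514/(√(-17711712)) = 91514/((12*I*√122998)) = 91514*(-I*√122998/1475976) = -45757*I*√122998/737988 ≈ -21.745*I)
W/m(5*90) = (-45757*I*√122998/737988)/((-65*90)) = (-45757*I*√122998/737988)/((-13*450)) = -45757*I*√122998/737988/(-5850) = -45757*I*√122998/737988*(-1/5850) = 45757*I*√122998/4317229800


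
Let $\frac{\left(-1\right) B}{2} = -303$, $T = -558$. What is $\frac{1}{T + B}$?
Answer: $\frac{1}{48} \approx 0.020833$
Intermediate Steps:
$B = 606$ ($B = \left(-2\right) \left(-303\right) = 606$)
$\frac{1}{T + B} = \frac{1}{-558 + 606} = \frac{1}{48}$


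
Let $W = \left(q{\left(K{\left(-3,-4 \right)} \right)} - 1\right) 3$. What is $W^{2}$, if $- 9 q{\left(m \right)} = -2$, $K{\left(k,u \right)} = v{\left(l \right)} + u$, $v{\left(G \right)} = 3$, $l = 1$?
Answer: $\frac{49}{9} \approx 5.4444$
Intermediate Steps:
$K{\left(k,u \right)} = 3 + u$
$q{\left(m \right)} = \frac{2}{9}$ ($q{\left(m \right)} = \left(- \frac{1}{9}\right) \left(-2\right) = \frac{2}{9}$)
$W = - \frac{7}{3}$ ($W = \left(\frac{2}{9} - 1\right) 3 = \left(- \frac{7}{9}\right) 3 = - \frac{7}{3} \approx -2.3333$)
$W^{2} = \left(- \frac{7}{3}\right)^{2} = \frac{49}{9}$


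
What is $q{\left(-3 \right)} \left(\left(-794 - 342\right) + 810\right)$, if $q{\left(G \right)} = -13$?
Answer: $4238$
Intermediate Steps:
$q{\left(-3 \right)} \left(\left(-794 - 342\right) + 810\right) = - 13 \left(\left(-794 - 342\right) + 810\right) = - 13 \left(-1136 + 810\right) = \left(-13\right) \left(-326\right) = 4238$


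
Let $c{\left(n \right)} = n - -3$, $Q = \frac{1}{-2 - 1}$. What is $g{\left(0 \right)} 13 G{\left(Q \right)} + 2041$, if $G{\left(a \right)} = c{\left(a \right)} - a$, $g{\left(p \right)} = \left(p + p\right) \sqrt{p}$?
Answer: $2041$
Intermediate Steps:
$Q = - \frac{1}{3}$ ($Q = \frac{1}{-3} = - \frac{1}{3} \approx -0.33333$)
$c{\left(n \right)} = 3 + n$ ($c{\left(n \right)} = n + 3 = 3 + n$)
$g{\left(p \right)} = 2 p^{\frac{3}{2}}$ ($g{\left(p \right)} = 2 p \sqrt{p} = 2 p^{\frac{3}{2}}$)
$G{\left(a \right)} = 3$ ($G{\left(a \right)} = \left(3 + a\right) - a = 3$)
$g{\left(0 \right)} 13 G{\left(Q \right)} + 2041 = 2 \cdot 0^{\frac{3}{2}} \cdot 13 \cdot 3 + 2041 = 2 \cdot 0 \cdot 13 \cdot 3 + 2041 = 0 \cdot 13 \cdot 3 + 2041 = 0 \cdot 3 + 2041 = 0 + 2041 = 2041$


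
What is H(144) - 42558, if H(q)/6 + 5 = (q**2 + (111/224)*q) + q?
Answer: 581841/7 ≈ 83120.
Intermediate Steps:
H(q) = -30 + 6*q**2 + 1005*q/112 (H(q) = -30 + 6*((q**2 + (111/224)*q) + q) = -30 + 6*((q**2 + (111*(1/224))*q) + q) = -30 + 6*((q**2 + 111*q/224) + q) = -30 + 6*(q**2 + 335*q/224) = -30 + (6*q**2 + 1005*q/112) = -30 + 6*q**2 + 1005*q/112)
H(144) - 42558 = (-30 + 6*144**2 + (1005/112)*144) - 42558 = (-30 + 6*20736 + 9045/7) - 42558 = (-30 + 124416 + 9045/7) - 42558 = 879747/7 - 42558 = 581841/7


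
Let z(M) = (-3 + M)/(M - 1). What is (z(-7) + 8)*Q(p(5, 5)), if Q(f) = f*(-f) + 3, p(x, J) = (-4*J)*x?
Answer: -369889/4 ≈ -92472.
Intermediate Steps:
p(x, J) = -4*J*x
z(M) = (-3 + M)/(-1 + M)
Q(f) = 3 - f**2 (Q(f) = -f**2 + 3 = 3 - f**2)
(z(-7) + 8)*Q(p(5, 5)) = ((-3 - 7)/(-1 - 7) + 8)*(3 - (-4*5*5)**2) = (-10/(-8) + 8)*(3 - 1*(-100)**2) = (-1/8*(-10) + 8)*(3 - 1*10000) = (5/4 + 8)*(3 - 10000) = (37/4)*(-9997) = -369889/4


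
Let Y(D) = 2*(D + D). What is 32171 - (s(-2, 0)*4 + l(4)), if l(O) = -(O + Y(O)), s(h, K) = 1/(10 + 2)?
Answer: 96572/3 ≈ 32191.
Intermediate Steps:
s(h, K) = 1/12
Y(D) = 4*D (Y(D) = 2*(2*D) = 4*D)
l(O) = -5*O (l(O) = -(O + 4*O) = -5*O)
32171 - (s(-2, 0)*4 + l(4)) = 32171 - ((1/12)*4 - 5*4) = 32171 - (⅓ - 20) = 32171 - 1*(-59/3) = 32171 + 59/3 = 96572/3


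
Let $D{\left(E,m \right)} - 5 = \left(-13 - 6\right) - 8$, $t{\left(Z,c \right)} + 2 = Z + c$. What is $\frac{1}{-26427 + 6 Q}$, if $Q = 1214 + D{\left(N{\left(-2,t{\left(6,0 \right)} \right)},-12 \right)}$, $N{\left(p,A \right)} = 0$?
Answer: $- \frac{1}{19275} \approx -5.1881 \cdot 10^{-5}$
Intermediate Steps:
$t{\left(Z,c \right)} = -2 + Z + c$ ($t{\left(Z,c \right)} = -2 + \left(Z + c\right) = -2 + Z + c$)
$D{\left(E,m \right)} = -22$ ($D{\left(E,m \right)} = 5 - 27 = -22$)
$Q = 1192$ ($Q = 1214 - 22 = 1192$)
$\frac{1}{-26427 + 6 Q} = \frac{1}{-26427 + 6 \cdot 1192} = \frac{1}{-26427 + 7152} = \frac{1}{-19275} = - \frac{1}{19275}$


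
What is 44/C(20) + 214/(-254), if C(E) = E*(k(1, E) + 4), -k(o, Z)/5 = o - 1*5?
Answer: -11443/15240 ≈ -0.75085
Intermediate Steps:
k(o, Z) = 25 - 5*o (k(o, Z) = -5*(o - 1*5) = -5*(o - 5) = -5*(-5 + o) = 25 - 5*o)
C(E) = 24*E (C(E) = E*((25 - 5*1) + 4) = E*((25 - 5) + 4) = E*(20 + 4) = E*24 = 24*E)
44/C(20) + 214/(-254) = 44/((24*20)) + 214/(-254) = 44/480 + 214*(-1/254) = 44*(1/480) - 107/127 = 11/120 - 107/127 = -11443/15240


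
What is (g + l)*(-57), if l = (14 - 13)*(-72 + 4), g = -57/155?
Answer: 604029/155 ≈ 3897.0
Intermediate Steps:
g = -57/155 (g = -57*1/155 = -57/155 ≈ -0.36774)
l = -68 (l = 1*(-68) = -68)
(g + l)*(-57) = (-57/155 - 68)*(-57) = -10597/155*(-57) = 604029/155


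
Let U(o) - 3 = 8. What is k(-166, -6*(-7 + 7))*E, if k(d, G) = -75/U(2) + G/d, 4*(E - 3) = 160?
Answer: -3225/11 ≈ -293.18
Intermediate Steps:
U(o) = 11 (U(o) = 3 + 8 = 11)
E = 43 (E = 3 + (¼)*160 = 3 + 40 = 43)
k(d, G) = -75/11 + G/d
k(-166, -6*(-7 + 7))*E = (-75/11 - 6*(-7 + 7)/(-166))*43 = (-75/11 - 6*0*(-1/166))*43 = (-75/11 + 0*(-1/166))*43 = (-75/11 + 0)*43 = -75/11*43 = -3225/11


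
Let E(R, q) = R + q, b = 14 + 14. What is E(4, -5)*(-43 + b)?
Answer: 15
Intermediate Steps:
b = 28
E(4, -5)*(-43 + b) = (4 - 5)*(-43 + 28) = -1*(-15) = 15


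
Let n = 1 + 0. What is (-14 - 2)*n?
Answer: -16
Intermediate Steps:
n = 1
(-14 - 2)*n = (-14 - 2)*1 = -16*1 = -16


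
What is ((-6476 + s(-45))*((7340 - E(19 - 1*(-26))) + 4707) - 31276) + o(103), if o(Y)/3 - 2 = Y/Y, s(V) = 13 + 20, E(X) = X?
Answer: -77360153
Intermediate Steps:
s(V) = 33
o(Y) = 9 (o(Y) = 6 + 3*(Y/Y) = 6 + 3*1 = 6 + 3 = 9)
((-6476 + s(-45))*((7340 - E(19 - 1*(-26))) + 4707) - 31276) + o(103) = ((-6476 + 33)*((7340 - (19 - 1*(-26))) + 4707) - 31276) + 9 = (-6443*((7340 - (19 + 26)) + 4707) - 31276) + 9 = (-6443*((7340 - 1*45) + 4707) - 31276) + 9 = (-6443*((7340 - 45) + 4707) - 31276) + 9 = (-6443*(7295 + 4707) - 31276) + 9 = (-6443*12002 - 31276) + 9 = (-77328886 - 31276) + 9 = -77360162 + 9 = -77360153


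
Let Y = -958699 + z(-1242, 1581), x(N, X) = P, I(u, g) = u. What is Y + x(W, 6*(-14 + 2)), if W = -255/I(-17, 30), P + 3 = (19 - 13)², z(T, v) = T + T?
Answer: -961150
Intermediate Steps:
z(T, v) = 2*T
P = 33 (P = -3 + (19 - 13)² = -3 + 6² = -3 + 36 = 33)
W = 15 (W = -255/(-17) = -255*(-1/17) = 15)
x(N, X) = 33
Y = -961183 (Y = -958699 + 2*(-1242) = -958699 - 2484 = -961183)
Y + x(W, 6*(-14 + 2)) = -961183 + 33 = -961150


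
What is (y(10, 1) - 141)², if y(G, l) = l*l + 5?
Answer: 18225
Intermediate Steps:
y(G, l) = 5 + l² (y(G, l) = l² + 5 = 5 + l²)
(y(10, 1) - 141)² = ((5 + 1²) - 141)² = ((5 + 1) - 141)² = (6 - 141)² = (-135)² = 18225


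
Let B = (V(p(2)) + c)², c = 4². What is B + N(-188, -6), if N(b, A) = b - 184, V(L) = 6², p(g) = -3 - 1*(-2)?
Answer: 2332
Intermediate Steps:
p(g) = -1 (p(g) = -3 + 2 = -1)
V(L) = 36
c = 16
N(b, A) = -184 + b
B = 2704 (B = (36 + 16)² = 52² = 2704)
B + N(-188, -6) = 2704 + (-184 - 188) = 2704 - 372 = 2332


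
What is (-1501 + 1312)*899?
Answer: -169911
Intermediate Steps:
(-1501 + 1312)*899 = -189*899 = -169911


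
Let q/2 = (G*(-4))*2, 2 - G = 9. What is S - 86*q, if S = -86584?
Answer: -96216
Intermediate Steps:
G = -7 (G = 2 - 1*9 = 2 - 9 = -7)
q = 112 (q = 2*(-7*(-4)*2) = 2*(28*2) = 2*56 = 112)
S - 86*q = -86584 - 86*112 = -86584 - 9632 = -96216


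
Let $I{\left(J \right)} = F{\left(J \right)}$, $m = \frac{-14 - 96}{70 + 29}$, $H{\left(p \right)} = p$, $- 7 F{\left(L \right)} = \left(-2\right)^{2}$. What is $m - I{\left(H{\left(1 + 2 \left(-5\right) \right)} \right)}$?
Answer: $- \frac{34}{63} \approx -0.53968$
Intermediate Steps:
$F{\left(L \right)} = - \frac{4}{7}$ ($F{\left(L \right)} = - \frac{\left(-2\right)^{2}}{7} = \left(- \frac{1}{7}\right) 4 = - \frac{4}{7}$)
$m = - \frac{10}{9}$ ($m = - \frac{110}{99} = \left(-110\right) \frac{1}{99} = - \frac{10}{9} \approx -1.1111$)
$I{\left(J \right)} = - \frac{4}{7}$
$m - I{\left(H{\left(1 + 2 \left(-5\right) \right)} \right)} = - \frac{10}{9} - - \frac{4}{7} = - \frac{10}{9} + \frac{4}{7} = - \frac{34}{63}$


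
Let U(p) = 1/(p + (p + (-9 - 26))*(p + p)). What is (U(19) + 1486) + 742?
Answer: 1312291/589 ≈ 2228.0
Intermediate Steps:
U(p) = 1/(p + 2*p*(-35 + p)) (U(p) = 1/(p + (p - 35)*(2*p)) = 1/(p + (-35 + p)*(2*p)) = 1/(p + 2*p*(-35 + p)))
(U(19) + 1486) + 742 = (1/(19*(-69 + 2*19)) + 1486) + 742 = (1/(19*(-69 + 38)) + 1486) + 742 = ((1/19)/(-31) + 1486) + 742 = ((1/19)*(-1/31) + 1486) + 742 = (-1/589 + 1486) + 742 = 875253/589 + 742 = 1312291/589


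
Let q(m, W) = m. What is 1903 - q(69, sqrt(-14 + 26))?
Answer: 1834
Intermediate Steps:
1903 - q(69, sqrt(-14 + 26)) = 1903 - 1*69 = 1903 - 69 = 1834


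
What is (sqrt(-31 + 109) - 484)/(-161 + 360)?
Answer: -484/199 + sqrt(78)/199 ≈ -2.3878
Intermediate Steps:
(sqrt(-31 + 109) - 484)/(-161 + 360) = (sqrt(78) - 484)/199 = (-484 + sqrt(78))*(1/199) = -484/199 + sqrt(78)/199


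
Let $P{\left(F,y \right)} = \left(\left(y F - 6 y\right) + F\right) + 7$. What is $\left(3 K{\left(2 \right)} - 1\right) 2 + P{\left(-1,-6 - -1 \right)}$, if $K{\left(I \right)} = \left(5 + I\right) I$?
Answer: $123$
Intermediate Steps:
$K{\left(I \right)} = I \left(5 + I\right)$
$P{\left(F,y \right)} = 7 + F - 6 y + F y$ ($P{\left(F,y \right)} = \left(\left(F y - 6 y\right) + F\right) + 7 = \left(\left(- 6 y + F y\right) + F\right) + 7 = \left(F - 6 y + F y\right) + 7 = 7 + F - 6 y + F y$)
$\left(3 K{\left(2 \right)} - 1\right) 2 + P{\left(-1,-6 - -1 \right)} = \left(3 \cdot 2 \left(5 + 2\right) - 1\right) 2 - \left(-12 + 1 + 6 \left(-6 - -1\right)\right) = \left(3 \cdot 2 \cdot 7 - 1\right) 2 - \left(-11 + 6 \left(-6 + 1\right)\right) = \left(3 \cdot 14 - 1\right) 2 - -41 = \left(42 - 1\right) 2 + \left(7 - 1 + 30 + 5\right) = 41 \cdot 2 + 41 = 82 + 41 = 123$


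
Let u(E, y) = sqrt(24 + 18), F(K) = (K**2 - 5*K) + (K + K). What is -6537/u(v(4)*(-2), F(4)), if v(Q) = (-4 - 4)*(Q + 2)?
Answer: -2179*sqrt(42)/14 ≈ -1008.7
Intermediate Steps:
F(K) = K**2 - 3*K (F(K) = (K**2 - 5*K) + 2*K = K**2 - 3*K)
v(Q) = -16 - 8*Q (v(Q) = -8*(2 + Q) = -16 - 8*Q)
u(E, y) = sqrt(42)
-6537/u(v(4)*(-2), F(4)) = -6537*sqrt(42)/42 = -2179*sqrt(42)/14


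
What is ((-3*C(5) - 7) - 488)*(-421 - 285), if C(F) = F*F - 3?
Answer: 396066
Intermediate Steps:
C(F) = -3 + F² (C(F) = F² - 3 = -3 + F²)
((-3*C(5) - 7) - 488)*(-421 - 285) = ((-3*(-3 + 5²) - 7) - 488)*(-421 - 285) = ((-3*(-3 + 25) - 7) - 488)*(-706) = ((-3*22 - 7) - 488)*(-706) = ((-66 - 7) - 488)*(-706) = (-73 - 488)*(-706) = -561*(-706) = 396066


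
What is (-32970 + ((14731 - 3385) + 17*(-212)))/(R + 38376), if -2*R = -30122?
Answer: -25228/53437 ≈ -0.47211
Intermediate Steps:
R = 15061 (R = -½*(-30122) = 15061)
(-32970 + ((14731 - 3385) + 17*(-212)))/(R + 38376) = (-32970 + ((14731 - 3385) + 17*(-212)))/(15061 + 38376) = (-32970 + (11346 - 3604))/53437 = (-32970 + 7742)*(1/53437) = -25228*1/53437 = -25228/53437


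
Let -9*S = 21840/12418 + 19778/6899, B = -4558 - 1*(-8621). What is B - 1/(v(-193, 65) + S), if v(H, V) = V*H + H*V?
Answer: 5614468611467245/1381852955056 ≈ 4063.0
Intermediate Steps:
v(H, V) = 2*H*V (v(H, V) = H*V + H*V = 2*H*V)
B = 4063 (B = -4558 + 8621 = 4063)
S = -28305526/55074717 (S = -(21840/12418 + 19778/6899)/9 = -(21840*(1/12418) + 19778*(1/6899))/9 = -(1560/887 + 19778/6899)/9 = -⅑*28305526/6119413 = -28305526/55074717 ≈ -0.51395)
B - 1/(v(-193, 65) + S) = 4063 - 1/(2*(-193)*65 - 28305526/55074717) = 4063 - 1/(-25090 - 28305526/55074717) = 4063 - 1/(-1381852955056/55074717) = 4063 - 1*(-55074717/1381852955056) = 4063 + 55074717/1381852955056 = 5614468611467245/1381852955056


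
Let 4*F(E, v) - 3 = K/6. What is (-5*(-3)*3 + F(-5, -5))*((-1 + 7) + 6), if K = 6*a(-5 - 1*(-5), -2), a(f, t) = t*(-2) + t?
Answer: 555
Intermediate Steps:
a(f, t) = -t (a(f, t) = -2*t + t = -t)
K = 12 (K = 6*(-1*(-2)) = 6*2 = 12)
F(E, v) = 5/4 (F(E, v) = ¾ + (12/6)/4 = ¾ + (12*(⅙))/4 = ¾ + (¼)*2 = ¾ + ½ = 5/4)
(-5*(-3)*3 + F(-5, -5))*((-1 + 7) + 6) = (-5*(-3)*3 + 5/4)*((-1 + 7) + 6) = (15*3 + 5/4)*(6 + 6) = (45 + 5/4)*12 = (185/4)*12 = 555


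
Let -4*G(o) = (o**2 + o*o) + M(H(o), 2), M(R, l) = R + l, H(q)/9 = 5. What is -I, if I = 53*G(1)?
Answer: 2597/4 ≈ 649.25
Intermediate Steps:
H(q) = 45 (H(q) = 9*5 = 45)
G(o) = -47/4 - o**2/2 (G(o) = -((o**2 + o*o) + (45 + 2))/4 = -((o**2 + o**2) + 47)/4 = -(2*o**2 + 47)/4 = -(47 + 2*o**2)/4 = -47/4 - o**2/2)
I = -2597/4 (I = 53*(-47/4 - 1/2*1**2) = 53*(-47/4 - 1/2*1) = 53*(-47/4 - 1/2) = 53*(-49/4) = -2597/4 ≈ -649.25)
-I = -1*(-2597/4) = 2597/4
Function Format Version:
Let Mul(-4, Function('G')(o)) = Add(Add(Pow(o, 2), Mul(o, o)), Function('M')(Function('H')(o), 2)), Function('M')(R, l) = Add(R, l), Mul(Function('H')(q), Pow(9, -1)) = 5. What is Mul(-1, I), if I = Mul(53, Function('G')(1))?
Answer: Rational(2597, 4) ≈ 649.25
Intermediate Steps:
Function('H')(q) = 45 (Function('H')(q) = Mul(9, 5) = 45)
Function('G')(o) = Add(Rational(-47, 4), Mul(Rational(-1, 2), Pow(o, 2))) (Function('G')(o) = Mul(Rational(-1, 4), Add(Add(Pow(o, 2), Mul(o, o)), Add(45, 2))) = Mul(Rational(-1, 4), Add(Add(Pow(o, 2), Pow(o, 2)), 47)) = Mul(Rational(-1, 4), Add(Mul(2, Pow(o, 2)), 47)) = Mul(Rational(-1, 4), Add(47, Mul(2, Pow(o, 2)))) = Add(Rational(-47, 4), Mul(Rational(-1, 2), Pow(o, 2))))
I = Rational(-2597, 4) (I = Mul(53, Add(Rational(-47, 4), Mul(Rational(-1, 2), Pow(1, 2)))) = Mul(53, Add(Rational(-47, 4), Mul(Rational(-1, 2), 1))) = Mul(53, Add(Rational(-47, 4), Rational(-1, 2))) = Mul(53, Rational(-49, 4)) = Rational(-2597, 4) ≈ -649.25)
Mul(-1, I) = Mul(-1, Rational(-2597, 4)) = Rational(2597, 4)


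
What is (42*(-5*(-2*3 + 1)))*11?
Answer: 11550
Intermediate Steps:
(42*(-5*(-2*3 + 1)))*11 = (42*(-5*(-6 + 1)))*11 = (42*(-5*(-5)))*11 = (42*25)*11 = 1050*11 = 11550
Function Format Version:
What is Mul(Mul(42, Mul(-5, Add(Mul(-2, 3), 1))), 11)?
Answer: 11550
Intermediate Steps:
Mul(Mul(42, Mul(-5, Add(Mul(-2, 3), 1))), 11) = Mul(Mul(42, Mul(-5, Add(-6, 1))), 11) = Mul(Mul(42, Mul(-5, -5)), 11) = Mul(Mul(42, 25), 11) = Mul(1050, 11) = 11550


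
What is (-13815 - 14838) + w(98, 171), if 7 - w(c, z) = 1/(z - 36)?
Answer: -3867211/135 ≈ -28646.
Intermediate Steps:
w(c, z) = 7 - 1/(-36 + z) (w(c, z) = 7 - 1/(z - 36) = 7 - 1/(-36 + z))
(-13815 - 14838) + w(98, 171) = (-13815 - 14838) + (-253 + 7*171)/(-36 + 171) = -28653 + (-253 + 1197)/135 = -28653 + (1/135)*944 = -28653 + 944/135 = -3867211/135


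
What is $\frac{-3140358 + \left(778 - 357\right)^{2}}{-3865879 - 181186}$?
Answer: $\frac{2963117}{4047065} \approx 0.73216$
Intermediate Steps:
$\frac{-3140358 + \left(778 - 357\right)^{2}}{-3865879 - 181186} = \frac{-3140358 + 421^{2}}{-4047065} = \left(-3140358 + 177241\right) \left(- \frac{1}{4047065}\right) = \left(-2963117\right) \left(- \frac{1}{4047065}\right) = \frac{2963117}{4047065}$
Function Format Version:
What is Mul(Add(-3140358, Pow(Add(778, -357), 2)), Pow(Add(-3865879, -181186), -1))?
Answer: Rational(2963117, 4047065) ≈ 0.73216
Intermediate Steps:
Mul(Add(-3140358, Pow(Add(778, -357), 2)), Pow(Add(-3865879, -181186), -1)) = Mul(Add(-3140358, Pow(421, 2)), Pow(-4047065, -1)) = Mul(Add(-3140358, 177241), Rational(-1, 4047065)) = Mul(-2963117, Rational(-1, 4047065)) = Rational(2963117, 4047065)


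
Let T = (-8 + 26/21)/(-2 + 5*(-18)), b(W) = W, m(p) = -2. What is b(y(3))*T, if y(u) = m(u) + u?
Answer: 71/966 ≈ 0.073499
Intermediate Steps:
y(u) = -2 + u
T = 71/966 (T = (-8 + 26*(1/21))/(-2 - 90) = (-8 + 26/21)/(-92) = -142/21*(-1/92) = 71/966 ≈ 0.073499)
b(y(3))*T = (-2 + 3)*(71/966) = 1*(71/966) = 71/966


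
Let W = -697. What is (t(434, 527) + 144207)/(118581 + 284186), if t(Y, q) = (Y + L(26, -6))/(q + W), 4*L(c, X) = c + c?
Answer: 24514743/68470390 ≈ 0.35803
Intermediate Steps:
L(c, X) = c/2 (L(c, X) = (c + c)/4 = (2*c)/4 = c/2)
t(Y, q) = (13 + Y)/(-697 + q) (t(Y, q) = (Y + (½)*26)/(q - 697) = (Y + 13)/(-697 + q) = (13 + Y)/(-697 + q))
(t(434, 527) + 144207)/(118581 + 284186) = ((13 + 434)/(-697 + 527) + 144207)/(118581 + 284186) = (447/(-170) + 144207)/402767 = (-1/170*447 + 144207)*(1/402767) = (-447/170 + 144207)*(1/402767) = (24514743/170)*(1/402767) = 24514743/68470390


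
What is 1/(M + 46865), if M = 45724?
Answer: 1/92589 ≈ 1.0800e-5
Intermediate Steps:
1/(M + 46865) = 1/(45724 + 46865) = 1/92589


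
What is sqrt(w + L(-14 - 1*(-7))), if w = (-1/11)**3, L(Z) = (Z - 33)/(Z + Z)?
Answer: 3*sqrt(227689)/847 ≈ 1.6901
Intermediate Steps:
L(Z) = (-33 + Z)/(2*Z) (L(Z) = (-33 + Z)/((2*Z)) = (-33 + Z)*(1/(2*Z)) = (-33 + Z)/(2*Z))
w = -1/1331 (w = (-1*1/11)**3 = (-1/11)**3 = -1/1331 ≈ -0.00075131)
sqrt(w + L(-14 - 1*(-7))) = sqrt(-1/1331 + (-33 + (-14 - 1*(-7)))/(2*(-14 - 1*(-7)))) = sqrt(-1/1331 + (-33 + (-14 + 7))/(2*(-14 + 7))) = sqrt(-1/1331 + (1/2)*(-33 - 7)/(-7)) = sqrt(-1/1331 + (1/2)*(-1/7)*(-40)) = sqrt(-1/1331 + 20/7) = sqrt(26613/9317) = 3*sqrt(227689)/847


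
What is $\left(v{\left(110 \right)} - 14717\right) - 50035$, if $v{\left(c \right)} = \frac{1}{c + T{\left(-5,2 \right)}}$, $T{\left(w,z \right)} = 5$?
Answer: $- \frac{7446479}{115} \approx -64752.0$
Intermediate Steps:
$v{\left(c \right)} = \frac{1}{5 + c}$ ($v{\left(c \right)} = \frac{1}{c + 5} = \frac{1}{5 + c}$)
$\left(v{\left(110 \right)} - 14717\right) - 50035 = \left(\frac{1}{5 + 110} - 14717\right) - 50035 = \left(\frac{1}{115} - 14717\right) - 50035 = - \frac{1692454}{115} - 50035 = - \frac{7446479}{115}$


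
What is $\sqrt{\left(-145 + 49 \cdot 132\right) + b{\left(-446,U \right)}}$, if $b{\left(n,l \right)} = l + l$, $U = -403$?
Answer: $3 \sqrt{613} \approx 74.276$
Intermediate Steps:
$b{\left(n,l \right)} = 2 l$
$\sqrt{\left(-145 + 49 \cdot 132\right) + b{\left(-446,U \right)}} = \sqrt{\left(-145 + 49 \cdot 132\right) + 2 \left(-403\right)} = \sqrt{\left(-145 + 6468\right) - 806} = \sqrt{6323 - 806} = \sqrt{5517} = 3 \sqrt{613}$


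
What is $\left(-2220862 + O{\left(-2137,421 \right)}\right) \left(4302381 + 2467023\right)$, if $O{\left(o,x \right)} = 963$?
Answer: $-15027393170196$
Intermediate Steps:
$\left(-2220862 + O{\left(-2137,421 \right)}\right) \left(4302381 + 2467023\right) = \left(-2220862 + 963\right) \left(4302381 + 2467023\right) = \left(-2219899\right) 6769404 = -15027393170196$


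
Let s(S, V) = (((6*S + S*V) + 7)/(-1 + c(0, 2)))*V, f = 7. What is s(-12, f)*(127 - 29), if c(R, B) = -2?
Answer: 102214/3 ≈ 34071.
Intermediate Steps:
s(S, V) = V*(-7/3 - 2*S - S*V/3) (s(S, V) = (((6*S + S*V) + 7)/(-1 - 2))*V = ((7 + 6*S + S*V)/(-3))*V = ((7 + 6*S + S*V)*(-1/3))*V = (-7/3 - 2*S - S*V/3)*V = V*(-7/3 - 2*S - S*V/3))
s(-12, f)*(127 - 29) = (-1/3*7*(7 + 6*(-12) - 12*7))*(127 - 29) = -1/3*7*(7 - 72 - 84)*98 = -1/3*7*(-149)*98 = (1043/3)*98 = 102214/3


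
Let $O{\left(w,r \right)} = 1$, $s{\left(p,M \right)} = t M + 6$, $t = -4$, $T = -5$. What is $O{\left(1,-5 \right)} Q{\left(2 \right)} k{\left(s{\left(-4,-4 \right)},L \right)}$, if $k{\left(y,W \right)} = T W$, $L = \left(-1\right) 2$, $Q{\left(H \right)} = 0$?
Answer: $0$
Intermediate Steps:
$s{\left(p,M \right)} = 6 - 4 M$ ($s{\left(p,M \right)} = - 4 M + 6 = 6 - 4 M$)
$L = -2$
$k{\left(y,W \right)} = - 5 W$
$O{\left(1,-5 \right)} Q{\left(2 \right)} k{\left(s{\left(-4,-4 \right)},L \right)} = 1 \cdot 0 \left(\left(-5\right) \left(-2\right)\right) = 0 \cdot 10 = 0$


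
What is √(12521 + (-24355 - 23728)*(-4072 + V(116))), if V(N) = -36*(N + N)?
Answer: √597395713 ≈ 24442.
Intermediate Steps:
V(N) = -72*N
√(12521 + (-24355 - 23728)*(-4072 + V(116))) = √(12521 + (-24355 - 23728)*(-4072 - 72*116)) = √(12521 - 48083*(-4072 - 8352)) = √(12521 - 48083*(-12424)) = √(12521 + 597383192) = √597395713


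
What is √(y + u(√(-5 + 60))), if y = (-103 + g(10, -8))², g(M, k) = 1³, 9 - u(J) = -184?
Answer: √10597 ≈ 102.94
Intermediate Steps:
u(J) = 193 (u(J) = 9 - 1*(-184) = 9 + 184 = 193)
g(M, k) = 1
y = 10404 (y = (-103 + 1)² = (-102)² = 10404)
√(y + u(√(-5 + 60))) = √(10404 + 193) = √10597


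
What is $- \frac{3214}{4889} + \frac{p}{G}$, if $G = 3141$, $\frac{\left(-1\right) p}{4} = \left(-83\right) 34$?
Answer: $\frac{45091858}{15356349} \approx 2.9364$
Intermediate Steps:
$p = 11288$ ($p = - 4 \left(\left(-83\right) 34\right) = \left(-4\right) \left(-2822\right) = 11288$)
$- \frac{3214}{4889} + \frac{p}{G} = - \frac{3214}{4889} + \frac{11288}{3141} = \frac{45091858}{15356349}$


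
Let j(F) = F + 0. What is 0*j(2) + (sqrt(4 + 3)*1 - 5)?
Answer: -5 + sqrt(7) ≈ -2.3542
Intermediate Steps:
j(F) = F
0*j(2) + (sqrt(4 + 3)*1 - 5) = 0*2 + (sqrt(4 + 3)*1 - 5) = 0 + (sqrt(7)*1 - 5) = 0 + (sqrt(7) - 5) = 0 + (-5 + sqrt(7)) = -5 + sqrt(7)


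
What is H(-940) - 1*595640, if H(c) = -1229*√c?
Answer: -595640 - 2458*I*√235 ≈ -5.9564e+5 - 37680.0*I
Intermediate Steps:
H(-940) - 1*595640 = -2458*I*√235 - 1*595640 = -2458*I*√235 - 595640 = -595640 - 2458*I*√235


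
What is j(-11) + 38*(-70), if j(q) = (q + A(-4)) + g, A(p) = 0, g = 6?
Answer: -2665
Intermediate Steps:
j(q) = 6 + q (j(q) = (q + 0) + 6 = q + 6 = 6 + q)
j(-11) + 38*(-70) = (6 - 11) + 38*(-70) = -5 - 2660 = -2665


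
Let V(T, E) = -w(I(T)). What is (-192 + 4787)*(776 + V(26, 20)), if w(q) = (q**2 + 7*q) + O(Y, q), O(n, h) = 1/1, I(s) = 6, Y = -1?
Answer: 3202715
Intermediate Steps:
O(n, h) = 1
w(q) = 1 + q**2 + 7*q (w(q) = (q**2 + 7*q) + 1 = 1 + q**2 + 7*q)
V(T, E) = -79 (V(T, E) = -(1 + 6**2 + 7*6) = -(1 + 36 + 42) = -1*79 = -79)
(-192 + 4787)*(776 + V(26, 20)) = (-192 + 4787)*(776 - 79) = 4595*697 = 3202715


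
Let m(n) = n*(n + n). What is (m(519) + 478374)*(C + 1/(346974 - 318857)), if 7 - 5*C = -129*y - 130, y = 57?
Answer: 42839337988632/28117 ≈ 1.5236e+9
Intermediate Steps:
C = 1498 (C = 7/5 - (-129*57 - 130)/5 = 7/5 - (-7353 - 130)/5 = 7/5 - ⅕*(-7483) = 7/5 + 7483/5 = 1498)
m(n) = 2*n² (m(n) = n*(2*n) = 2*n²)
(m(519) + 478374)*(C + 1/(346974 - 318857)) = (2*519² + 478374)*(1498 + 1/(346974 - 318857)) = (2*269361 + 478374)*(1498 + 1/28117) = (538722 + 478374)*(1498 + 1/28117) = 1017096*(42119267/28117) = 42839337988632/28117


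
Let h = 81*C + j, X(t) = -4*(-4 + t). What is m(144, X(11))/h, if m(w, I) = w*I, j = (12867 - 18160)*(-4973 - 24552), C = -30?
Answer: -4032/156273395 ≈ -2.5801e-5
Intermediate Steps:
X(t) = 16 - 4*t
j = 156275825 (j = -5293*(-29525) = 156275825)
m(w, I) = I*w
h = 156273395 (h = 81*(-30) + 156275825 = -2430 + 156275825 = 156273395)
m(144, X(11))/h = ((16 - 4*11)*144)/156273395 = ((16 - 44)*144)*(1/156273395) = -28*144*(1/156273395) = -4032*1/156273395 = -4032/156273395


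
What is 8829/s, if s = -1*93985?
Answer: -8829/93985 ≈ -0.093940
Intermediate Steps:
s = -93985
8829/s = 8829/(-93985) = 8829*(-1/93985) = -8829/93985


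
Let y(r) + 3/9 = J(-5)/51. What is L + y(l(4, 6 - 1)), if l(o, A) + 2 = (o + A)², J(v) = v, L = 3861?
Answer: 196889/51 ≈ 3860.6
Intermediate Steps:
l(o, A) = -2 + (A + o)² (l(o, A) = -2 + (o + A)² = -2 + (A + o)²)
y(r) = -22/51 (y(r) = -⅓ - 5/51 = -22/51)
L + y(l(4, 6 - 1)) = 3861 - 22/51 = 196889/51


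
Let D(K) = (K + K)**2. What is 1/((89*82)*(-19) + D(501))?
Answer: 1/865342 ≈ 1.1556e-6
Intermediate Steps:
D(K) = 4*K**2 (D(K) = (2*K)**2 = 4*K**2)
1/((89*82)*(-19) + D(501)) = 1/((89*82)*(-19) + 4*501**2) = 1/(7298*(-19) + 4*251001) = 1/(-138662 + 1004004) = 1/865342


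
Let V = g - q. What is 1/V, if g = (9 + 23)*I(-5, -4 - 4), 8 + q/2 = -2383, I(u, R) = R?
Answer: 1/4526 ≈ 0.00022095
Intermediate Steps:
q = -4782 (q = -16 + 2*(-2383) = -16 - 4766 = -4782)
g = -256 (g = (9 + 23)*(-4 - 4) = 32*(-8) = -256)
V = 4526 (V = -256 - 1*(-4782) = -256 + 4782 = 4526)
1/V = 1/4526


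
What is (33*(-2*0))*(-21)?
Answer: 0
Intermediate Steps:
(33*(-2*0))*(-21) = (33*0)*(-21) = 0*(-21) = 0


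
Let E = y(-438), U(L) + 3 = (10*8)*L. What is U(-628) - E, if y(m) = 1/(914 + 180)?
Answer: -54965843/1094 ≈ -50243.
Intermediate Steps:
y(m) = 1/1094
U(L) = -3 + 80*L (U(L) = -3 + (10*8)*L = -3 + 80*L)
E = 1/1094 ≈ 0.00091408
U(-628) - E = (-3 + 80*(-628)) - 1*1/1094 = (-3 - 50240) - 1/1094 = -50243 - 1/1094 = -54965843/1094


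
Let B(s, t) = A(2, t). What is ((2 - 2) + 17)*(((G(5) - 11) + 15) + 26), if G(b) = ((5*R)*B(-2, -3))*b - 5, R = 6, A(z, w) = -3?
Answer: -7225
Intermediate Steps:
B(s, t) = -3
G(b) = -5 - 90*b (G(b) = ((5*6)*(-3))*b - 5 = (30*(-3))*b - 5 = -90*b - 5 = -5 - 90*b)
((2 - 2) + 17)*(((G(5) - 11) + 15) + 26) = ((2 - 2) + 17)*((((-5 - 90*5) - 11) + 15) + 26) = (0 + 17)*((((-5 - 450) - 11) + 15) + 26) = 17*(((-455 - 11) + 15) + 26) = 17*((-466 + 15) + 26) = 17*(-451 + 26) = 17*(-425) = -7225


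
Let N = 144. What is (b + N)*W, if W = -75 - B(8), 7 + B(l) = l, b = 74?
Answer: -16568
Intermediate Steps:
B(l) = -7 + l
W = -76 (W = -75 - (-7 + 8) = -75 - 1*1 = -75 - 1 = -76)
(b + N)*W = (74 + 144)*(-76) = 218*(-76) = -16568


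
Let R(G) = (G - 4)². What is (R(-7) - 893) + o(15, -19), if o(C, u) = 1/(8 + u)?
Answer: -8493/11 ≈ -772.09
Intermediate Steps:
R(G) = (-4 + G)²
(R(-7) - 893) + o(15, -19) = ((-4 - 7)² - 893) + 1/(8 - 19) = ((-11)² - 893) + 1/(-11) = (121 - 893) - 1/11 = -772 - 1/11 = -8493/11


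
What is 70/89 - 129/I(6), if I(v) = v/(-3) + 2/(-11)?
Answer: 42657/712 ≈ 59.911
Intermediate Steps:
I(v) = -2/11 - v/3 (I(v) = v*(-⅓) + 2*(-1/11) = -v/3 - 2/11 = -2/11 - v/3)
70/89 - 129/I(6) = 70/89 - 129/(-2/11 - ⅓*6) = 70*(1/89) - 129/(-2/11 - 2) = 70/89 - 129/(-24/11) = 70/89 - 129*(-11/24) = 70/89 + 473/8 = 42657/712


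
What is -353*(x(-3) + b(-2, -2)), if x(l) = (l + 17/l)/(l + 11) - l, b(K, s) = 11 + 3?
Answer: -67423/12 ≈ -5618.6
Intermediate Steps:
b(K, s) = 14
x(l) = -l + (l + 17/l)/(11 + l) (x(l) = (l + 17/l)/(11 + l) - l = -l + (l + 17/l)/(11 + l))
-353*(x(-3) + b(-2, -2)) = -353*((17 - 1*(-3)³ - 10*(-3)²)/((-3)*(11 - 3)) + 14) = -353*(-⅓*(17 - 1*(-27) - 10*9)/8 + 14) = -353*(-⅓*⅛*(17 + 27 - 90) + 14) = -353*(-⅓*⅛*(-46) + 14) = -353*(23/12 + 14) = -353*191/12 = -67423/12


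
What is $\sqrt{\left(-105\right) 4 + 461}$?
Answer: $\sqrt{41} \approx 6.4031$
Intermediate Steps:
$\sqrt{\left(-105\right) 4 + 461} = \sqrt{-420 + 461} = \sqrt{41}$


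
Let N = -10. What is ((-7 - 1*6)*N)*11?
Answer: 1430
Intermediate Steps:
((-7 - 1*6)*N)*11 = ((-7 - 1*6)*(-10))*11 = ((-7 - 6)*(-10))*11 = -13*(-10)*11 = 130*11 = 1430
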